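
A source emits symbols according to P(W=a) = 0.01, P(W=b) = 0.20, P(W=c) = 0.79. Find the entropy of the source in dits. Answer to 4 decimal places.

0.2407 dits

H(W) = −Σ p·log₁₀ p.
  −(0.01)·log₁₀(0.01) = 0.02000
  −(0.20)·log₁₀(0.20) = 0.13979
  −(0.79)·log₁₀(0.79) = 0.08087
Sum: 0.02000 + 0.13979 + 0.08087 = 0.2407 dits.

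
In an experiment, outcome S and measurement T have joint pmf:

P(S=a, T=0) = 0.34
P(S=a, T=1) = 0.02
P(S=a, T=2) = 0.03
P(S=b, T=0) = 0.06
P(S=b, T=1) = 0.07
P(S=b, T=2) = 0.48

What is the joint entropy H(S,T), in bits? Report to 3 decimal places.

H(S,T) = −Σ p(x,y)·log₂ p(x,y) over all 6 cells.
  cell (a,0): −0.34·log₂0.34 = 0.5292
  cell (a,1): −0.02·log₂0.02 = 0.1129
  cell (a,2): −0.03·log₂0.03 = 0.1518
  cell (b,0): −0.06·log₂0.06 = 0.2435
  cell (b,1): −0.07·log₂0.07 = 0.2686
  cell (b,2): −0.48·log₂0.48 = 0.5083
Sum = 1.814 bits.

1.814 bits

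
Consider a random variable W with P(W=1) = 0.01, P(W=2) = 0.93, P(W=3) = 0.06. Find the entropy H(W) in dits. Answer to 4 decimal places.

H(W) = −Σ p·log₁₀ p.
  −(0.01)·log₁₀(0.01) = 0.02000
  −(0.93)·log₁₀(0.93) = 0.02931
  −(0.06)·log₁₀(0.06) = 0.07331
Sum: 0.02000 + 0.02931 + 0.07331 = 0.1226 dits.

0.1226 dits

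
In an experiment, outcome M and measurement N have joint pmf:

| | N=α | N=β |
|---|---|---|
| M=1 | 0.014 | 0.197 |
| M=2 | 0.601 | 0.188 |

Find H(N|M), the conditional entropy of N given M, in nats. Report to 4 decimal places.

Marginals: p(M) = (0.2110, 0.7890), p(N) = (0.6150, 0.3850).
H(N|M) = Σ p(M) · H(N|M=·).
  M=1: p=0.2110, H(N|M=1) = 0.2441
  M=2: p=0.7890, H(N|M=2) = 0.5491
Weighted sum = 0.4847 nats.

0.4847 nats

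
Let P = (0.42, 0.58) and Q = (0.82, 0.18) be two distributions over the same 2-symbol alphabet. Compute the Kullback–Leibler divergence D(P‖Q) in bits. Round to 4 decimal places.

D(P‖Q) = Σ p·log₂(p/q).
  0.42·log₂(0.42/0.82) = -0.40540
  0.58·log₂(0.58/0.18) = 0.97907
D(P‖Q) = 0.5737 bits.

0.5737 bits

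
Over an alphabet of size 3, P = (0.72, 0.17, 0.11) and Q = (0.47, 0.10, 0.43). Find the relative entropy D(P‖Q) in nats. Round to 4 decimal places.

D(P‖Q) = Σ p·ln(p/q).
  0.72·ln(0.72/0.47) = 0.30709
  0.17·ln(0.17/0.10) = 0.09021
  0.11·ln(0.11/0.43) = -0.14996
D(P‖Q) = 0.2473 nats.

0.2473 nats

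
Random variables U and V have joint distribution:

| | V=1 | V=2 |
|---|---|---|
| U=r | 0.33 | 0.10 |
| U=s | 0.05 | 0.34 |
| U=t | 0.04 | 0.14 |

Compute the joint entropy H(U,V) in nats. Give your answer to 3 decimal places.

1.517 nats

H(U,V) = −Σ p(x,y)·ln p(x,y) over all 6 cells.
  cell (r,1): −0.33·ln0.33 = 0.3659
  cell (r,2): −0.10·ln0.10 = 0.2303
  cell (s,1): −0.05·ln0.05 = 0.1498
  cell (s,2): −0.34·ln0.34 = 0.3668
  cell (t,1): −0.04·ln0.04 = 0.1288
  cell (t,2): −0.14·ln0.14 = 0.2753
Sum = 1.517 nats.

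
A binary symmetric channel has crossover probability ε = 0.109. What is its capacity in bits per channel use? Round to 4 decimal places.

Binary symmetric channel: C = 1 − h₂(ε) where h₂ is the binary entropy function.
h₂(0.109) = −0.109·log₂0.109 − 0.891·log₂0.891 = 0.4969.
C = 1 − 0.4969 = 0.5031 bits per channel use.

0.5031 bits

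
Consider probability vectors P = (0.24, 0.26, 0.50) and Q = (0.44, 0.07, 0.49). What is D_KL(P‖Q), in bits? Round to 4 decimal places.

0.2969 bits

D(P‖Q) = Σ p·log₂(p/q).
  0.24·log₂(0.24/0.44) = -0.20987
  0.26·log₂(0.26/0.07) = 0.49220
  0.50·log₂(0.50/0.49) = 0.01457
D(P‖Q) = 0.2969 bits.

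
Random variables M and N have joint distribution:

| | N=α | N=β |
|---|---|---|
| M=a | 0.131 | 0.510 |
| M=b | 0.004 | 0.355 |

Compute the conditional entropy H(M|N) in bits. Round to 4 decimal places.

0.8708 bits

Marginals: p(M) = (0.6410, 0.3590), p(N) = (0.1350, 0.8650).
H(M|N) = Σ p(N) · H(M|N=·).
  N=α: p=0.1350, H(M|N=α) = 0.1925
  N=β: p=0.8650, H(M|N=β) = 0.9767
Weighted sum = 0.8708 bits.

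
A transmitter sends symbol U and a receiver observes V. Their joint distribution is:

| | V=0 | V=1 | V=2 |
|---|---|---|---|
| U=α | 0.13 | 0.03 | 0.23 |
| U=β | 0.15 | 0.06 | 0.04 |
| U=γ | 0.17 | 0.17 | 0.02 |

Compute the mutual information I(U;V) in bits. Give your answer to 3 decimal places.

Marginals: p(U) = (0.3900, 0.2500, 0.3600), p(V) = (0.4500, 0.2600, 0.2900).
I(U;V) = Σ p(x,y)·log₂[p(x,y)/(p(x)p(y))].
  (α,0): 0.13·log₂(0.7407) = -0.0563
  (α,1): 0.03·log₂(0.2959) = -0.0527
  (α,2): 0.23·log₂(2.0336) = 0.2355
  (β,0): 0.15·log₂(1.3333) = 0.0623
  (β,1): 0.06·log₂(0.9231) = -0.0069
  (β,2): 0.04·log₂(0.5517) = -0.0343
  (γ,0): 0.17·log₂(1.0494) = 0.0118
  (γ,1): 0.17·log₂(1.8162) = 0.1464
  (γ,2): 0.02·log₂(0.1916) = -0.0477
Sum = 0.258 bits.

0.258 bits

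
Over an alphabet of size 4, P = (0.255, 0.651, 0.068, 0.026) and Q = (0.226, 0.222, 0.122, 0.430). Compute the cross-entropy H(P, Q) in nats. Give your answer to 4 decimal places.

H(P,Q) = −Σ p·ln q.
  −0.255·ln(0.226) = 0.37924
  −0.651·ln(0.222) = 0.97981
  −0.068·ln(0.122) = 0.14305
  −0.026·ln(0.430) = 0.02194
H(P,Q) = 1.5240 nats.

1.5240 nats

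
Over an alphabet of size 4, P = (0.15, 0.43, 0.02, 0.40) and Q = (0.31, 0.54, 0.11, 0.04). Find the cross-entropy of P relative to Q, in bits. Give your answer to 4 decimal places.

2.5569 bits

H(P,Q) = −Σ p·log₂ q.
  −0.15·log₂(0.31) = 0.25345
  −0.43·log₂(0.54) = 0.38226
  −0.02·log₂(0.11) = 0.06369
  −0.40·log₂(0.04) = 1.85754
H(P,Q) = 2.5569 bits.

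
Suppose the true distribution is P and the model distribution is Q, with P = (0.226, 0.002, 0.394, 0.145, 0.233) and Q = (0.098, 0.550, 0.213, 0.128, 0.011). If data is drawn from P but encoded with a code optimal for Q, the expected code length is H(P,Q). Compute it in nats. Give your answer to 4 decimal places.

H(P,Q) = −Σ p·ln q.
  −0.226·ln(0.098) = 0.52495
  −0.002·ln(0.550) = 0.00120
  −0.394·ln(0.213) = 0.60931
  −0.145·ln(0.128) = 0.29808
  −0.233·ln(0.011) = 1.05080
H(P,Q) = 2.4843 nats.

2.4843 nats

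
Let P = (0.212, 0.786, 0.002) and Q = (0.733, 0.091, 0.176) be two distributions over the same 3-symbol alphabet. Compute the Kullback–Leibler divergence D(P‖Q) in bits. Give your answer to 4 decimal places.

2.0526 bits

D(P‖Q) = Σ p·log₂(p/q).
  0.212·log₂(0.212/0.733) = -0.37943
  0.786·log₂(0.786/0.091) = 2.44492
  0.002·log₂(0.002/0.176) = -0.01292
D(P‖Q) = 2.0526 bits.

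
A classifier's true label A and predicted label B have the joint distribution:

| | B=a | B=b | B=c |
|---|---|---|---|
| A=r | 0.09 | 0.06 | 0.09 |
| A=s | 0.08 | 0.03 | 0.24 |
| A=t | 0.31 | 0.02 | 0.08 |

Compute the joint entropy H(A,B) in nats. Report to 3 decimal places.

1.895 nats

H(A,B) = −Σ p(x,y)·ln p(x,y) over all 9 cells.
  cell (r,a): −0.09·ln0.09 = 0.2167
  cell (r,b): −0.06·ln0.06 = 0.1688
  cell (r,c): −0.09·ln0.09 = 0.2167
  cell (s,a): −0.08·ln0.08 = 0.2021
  cell (s,b): −0.03·ln0.03 = 0.1052
  cell (s,c): −0.24·ln0.24 = 0.3425
  cell (t,a): −0.31·ln0.31 = 0.3631
  cell (t,b): −0.02·ln0.02 = 0.0782
  cell (t,c): −0.08·ln0.08 = 0.2021
Sum = 1.895 nats.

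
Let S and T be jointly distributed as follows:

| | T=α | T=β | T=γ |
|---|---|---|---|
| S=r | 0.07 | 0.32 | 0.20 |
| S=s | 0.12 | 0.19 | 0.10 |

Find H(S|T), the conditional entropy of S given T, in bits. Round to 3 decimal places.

0.942 bits

Chain rule: H(S|T) = H(S,T) − H(T).
Marginals: p(S) = (0.5900, 0.4100), p(T) = (0.1900, 0.5100, 0.3000).
H(S,T) = 2.4135 bits; H(T) = 1.4717 bits.
H(S|T) = 2.4135 − 1.4717 = 0.942 bits.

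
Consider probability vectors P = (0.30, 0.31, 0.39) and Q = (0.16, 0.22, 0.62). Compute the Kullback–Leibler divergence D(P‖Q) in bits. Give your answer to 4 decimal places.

D(P‖Q) = Σ p·log₂(p/q).
  0.30·log₂(0.30/0.16) = 0.27207
  0.31·log₂(0.31/0.22) = 0.15338
  0.39·log₂(0.39/0.62) = -0.26083
D(P‖Q) = 0.1646 bits.

0.1646 bits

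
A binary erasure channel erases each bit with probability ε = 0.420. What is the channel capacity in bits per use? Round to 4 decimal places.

Binary erasure channel: capacity C = 1 − ε.
C = 1 − 0.420 = 0.5800 bits per channel use.

0.5800 bits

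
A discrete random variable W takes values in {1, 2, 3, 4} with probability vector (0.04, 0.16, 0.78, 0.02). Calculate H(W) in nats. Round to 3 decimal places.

H(W) = −Σ p·ln p.
  −(0.04)·ln(0.04) = 0.1288
  −(0.16)·ln(0.16) = 0.2932
  −(0.78)·ln(0.78) = 0.1938
  −(0.02)·ln(0.02) = 0.0782
Sum: 0.1288 + 0.2932 + 0.1938 + 0.0782 = 0.694 nats.

0.694 nats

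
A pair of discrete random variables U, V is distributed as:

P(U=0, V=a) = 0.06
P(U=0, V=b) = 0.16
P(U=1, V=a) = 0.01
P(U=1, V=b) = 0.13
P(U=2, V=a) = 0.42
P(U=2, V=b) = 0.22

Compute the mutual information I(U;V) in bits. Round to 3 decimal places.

0.168 bits

Marginals: p(U) = (0.2200, 0.1400, 0.6400), p(V) = (0.4900, 0.5100).
I(U;V) = H(U) + H(V) − H(U,V).
H(U) = 1.2898, H(V) = 0.9997, H(U,V) = 2.1219.
I(U;V) = 1.2898 + 0.9997 − 2.1219 = 0.168 bits.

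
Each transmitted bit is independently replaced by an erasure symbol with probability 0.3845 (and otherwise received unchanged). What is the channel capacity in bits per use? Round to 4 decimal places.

Binary erasure channel: capacity C = 1 − ε.
C = 1 − 0.3845 = 0.6155 bits per channel use.

0.6155 bits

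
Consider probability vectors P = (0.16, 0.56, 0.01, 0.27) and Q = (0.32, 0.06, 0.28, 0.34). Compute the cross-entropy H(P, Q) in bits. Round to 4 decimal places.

2.9746 bits

H(P,Q) = −Σ p·log₂ q.
  −0.16·log₂(0.32) = 0.26302
  −0.56·log₂(0.06) = 2.27298
  −0.01·log₂(0.28) = 0.01837
  −0.27·log₂(0.34) = 0.42023
H(P,Q) = 2.9746 bits.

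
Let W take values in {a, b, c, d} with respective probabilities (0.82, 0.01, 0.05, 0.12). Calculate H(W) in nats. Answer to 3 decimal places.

H(W) = −Σ p·ln p.
  −(0.82)·ln(0.82) = 0.1627
  −(0.01)·ln(0.01) = 0.0461
  −(0.05)·ln(0.05) = 0.1498
  −(0.12)·ln(0.12) = 0.2544
Sum: 0.1627 + 0.0461 + 0.1498 + 0.2544 = 0.613 nats.

0.613 nats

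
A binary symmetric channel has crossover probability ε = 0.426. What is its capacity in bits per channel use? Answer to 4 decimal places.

Binary symmetric channel: C = 1 − h₂(ε) where h₂ is the binary entropy function.
h₂(0.426) = −0.426·log₂0.426 − 0.574·log₂0.574 = 0.9841.
C = 1 − 0.9841 = 0.0159 bits per channel use.

0.0159 bits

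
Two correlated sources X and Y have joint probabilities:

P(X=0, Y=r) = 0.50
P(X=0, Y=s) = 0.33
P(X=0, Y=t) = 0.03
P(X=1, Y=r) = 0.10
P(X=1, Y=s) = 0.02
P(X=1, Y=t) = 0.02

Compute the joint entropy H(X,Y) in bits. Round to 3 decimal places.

1.738 bits

H(X,Y) = −Σ p(x,y)·log₂ p(x,y) over all 6 cells.
  cell (0,r): −0.50·log₂0.50 = 0.5000
  cell (0,s): −0.33·log₂0.33 = 0.5278
  cell (0,t): −0.03·log₂0.03 = 0.1518
  cell (1,r): −0.10·log₂0.10 = 0.3322
  cell (1,s): −0.02·log₂0.02 = 0.1129
  cell (1,t): −0.02·log₂0.02 = 0.1129
Sum = 1.738 bits.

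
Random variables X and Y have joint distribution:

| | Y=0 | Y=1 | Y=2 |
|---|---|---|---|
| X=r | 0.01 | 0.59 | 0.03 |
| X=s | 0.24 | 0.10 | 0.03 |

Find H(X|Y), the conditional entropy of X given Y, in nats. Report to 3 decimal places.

Marginals: p(X) = (0.6300, 0.3700), p(Y) = (0.2500, 0.6900, 0.0600).
H(X|Y) = Σ p(Y) · H(X|Y=·).
  Y=0: p=0.2500, H(X|Y=0) = 0.1679
  Y=1: p=0.6900, H(X|Y=1) = 0.4138
  Y=2: p=0.0600, H(X|Y=2) = 0.6931
Weighted sum = 0.369 nats.

0.369 nats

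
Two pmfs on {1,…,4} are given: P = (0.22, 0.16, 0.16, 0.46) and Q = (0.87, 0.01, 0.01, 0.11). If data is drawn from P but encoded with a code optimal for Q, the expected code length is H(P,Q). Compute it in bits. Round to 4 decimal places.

H(P,Q) = −Σ p·log₂ q.
  −0.22·log₂(0.87) = 0.04420
  −0.16·log₂(0.01) = 1.06302
  −0.16·log₂(0.01) = 1.06302
  −0.46·log₂(0.11) = 1.46484
H(P,Q) = 3.6351 bits.

3.6351 bits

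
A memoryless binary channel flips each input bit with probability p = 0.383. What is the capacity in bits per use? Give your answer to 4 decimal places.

Binary symmetric channel: C = 1 − h₂(ε) where h₂ is the binary entropy function.
h₂(0.383) = −0.383·log₂0.383 − 0.617·log₂0.617 = 0.9601.
C = 1 − 0.9601 = 0.0399 bits per channel use.

0.0399 bits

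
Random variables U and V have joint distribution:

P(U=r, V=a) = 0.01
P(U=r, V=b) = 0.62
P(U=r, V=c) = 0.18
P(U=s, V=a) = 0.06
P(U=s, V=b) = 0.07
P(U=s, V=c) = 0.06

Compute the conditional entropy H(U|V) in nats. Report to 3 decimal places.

Marginals: p(U) = (0.8100, 0.1900), p(V) = (0.0700, 0.6900, 0.2400).
H(U|V) = Σ p(V) · H(U|V=·).
  V=a: p=0.0700, H(U|V=a) = 0.4101
  V=b: p=0.6900, H(U|V=b) = 0.3283
  V=c: p=0.2400, H(U|V=c) = 0.5623
Weighted sum = 0.390 nats.

0.390 nats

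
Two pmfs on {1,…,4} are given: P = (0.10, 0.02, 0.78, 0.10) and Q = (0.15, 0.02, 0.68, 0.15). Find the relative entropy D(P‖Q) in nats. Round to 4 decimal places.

D(P‖Q) = Σ p·ln(p/q).
  0.10·ln(0.10/0.15) = -0.04055
  0.02·ln(0.02/0.02) = 0.00000
  0.78·ln(0.78/0.68) = 0.10702
  0.10·ln(0.10/0.15) = -0.04055
D(P‖Q) = 0.0259 nats.

0.0259 nats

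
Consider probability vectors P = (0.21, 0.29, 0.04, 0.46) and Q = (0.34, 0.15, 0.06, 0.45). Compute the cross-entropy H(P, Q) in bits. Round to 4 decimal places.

1.8128 bits

H(P,Q) = −Σ p·log₂ q.
  −0.21·log₂(0.34) = 0.32684
  −0.29·log₂(0.15) = 0.79372
  −0.04·log₂(0.06) = 0.16236
  −0.46·log₂(0.45) = 0.52992
H(P,Q) = 1.8128 bits.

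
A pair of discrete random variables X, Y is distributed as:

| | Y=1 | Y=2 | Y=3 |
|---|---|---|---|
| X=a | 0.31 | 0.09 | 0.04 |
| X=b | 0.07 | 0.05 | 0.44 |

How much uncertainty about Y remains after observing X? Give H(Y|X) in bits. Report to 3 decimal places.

Chain rule: H(Y|X) = H(X,Y) − H(X).
Marginals: p(X) = (0.4400, 0.5600), p(Y) = (0.3800, 0.1400, 0.4800).
H(X,Y) = 2.0280 bits; H(X) = 0.9896 bits.
H(Y|X) = 2.0280 − 0.9896 = 1.038 bits.

1.038 bits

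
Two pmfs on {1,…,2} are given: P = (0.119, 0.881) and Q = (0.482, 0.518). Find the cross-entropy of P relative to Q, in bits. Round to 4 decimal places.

0.9613 bits

H(P,Q) = −Σ p·log₂ q.
  −0.119·log₂(0.482) = 0.12529
  −0.881·log₂(0.518) = 0.83605
H(P,Q) = 0.9613 bits.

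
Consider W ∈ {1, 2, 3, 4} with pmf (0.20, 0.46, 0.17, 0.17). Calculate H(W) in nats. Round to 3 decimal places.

H(W) = −Σ p·ln p.
  −(0.20)·ln(0.20) = 0.3219
  −(0.46)·ln(0.46) = 0.3572
  −(0.17)·ln(0.17) = 0.3012
  −(0.17)·ln(0.17) = 0.3012
Sum: 0.3219 + 0.3572 + 0.3012 + 0.3012 = 1.282 nats.

1.282 nats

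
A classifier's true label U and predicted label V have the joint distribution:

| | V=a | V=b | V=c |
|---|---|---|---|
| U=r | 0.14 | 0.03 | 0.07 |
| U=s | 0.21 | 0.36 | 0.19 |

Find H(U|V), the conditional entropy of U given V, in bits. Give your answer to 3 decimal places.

0.711 bits

Chain rule: H(U|V) = H(U,V) − H(V).
Marginals: p(U) = (0.2400, 0.7600), p(V) = (0.3500, 0.3900, 0.2600).
H(U,V) = 2.2761 bits; H(V) = 1.5652 bits.
H(U|V) = 2.2761 − 1.5652 = 0.711 bits.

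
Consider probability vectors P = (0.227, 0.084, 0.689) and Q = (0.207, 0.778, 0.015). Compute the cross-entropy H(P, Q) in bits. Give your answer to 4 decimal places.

4.7208 bits

H(P,Q) = −Σ p·log₂ q.
  −0.227·log₂(0.207) = 0.51581
  −0.084·log₂(0.778) = 0.03042
  −0.689·log₂(0.015) = 4.17458
H(P,Q) = 4.7208 bits.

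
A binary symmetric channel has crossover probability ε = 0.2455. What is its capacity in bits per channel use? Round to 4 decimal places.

0.1959 bits

Binary symmetric channel: C = 1 − h₂(ε) where h₂ is the binary entropy function.
h₂(0.2455) = −0.2455·log₂0.2455 − 0.7545·log₂0.7545 = 0.8041.
C = 1 − 0.8041 = 0.1959 bits per channel use.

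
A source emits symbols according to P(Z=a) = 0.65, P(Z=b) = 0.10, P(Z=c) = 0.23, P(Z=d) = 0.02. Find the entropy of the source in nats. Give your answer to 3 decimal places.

0.927 nats

H(Z) = −Σ p·ln p.
  −(0.65)·ln(0.65) = 0.2800
  −(0.10)·ln(0.10) = 0.2303
  −(0.23)·ln(0.23) = 0.3380
  −(0.02)·ln(0.02) = 0.0782
Sum: 0.2800 + 0.2303 + 0.3380 + 0.0782 = 0.927 nats.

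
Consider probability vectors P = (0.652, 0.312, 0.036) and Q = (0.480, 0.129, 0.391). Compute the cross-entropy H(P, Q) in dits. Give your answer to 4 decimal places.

H(P,Q) = −Σ p·log₁₀ q.
  −0.652·log₁₀(0.480) = 0.20783
  −0.312·log₁₀(0.129) = 0.27750
  −0.036·log₁₀(0.391) = 0.01468
H(P,Q) = 0.5000 dits.

0.5000 dits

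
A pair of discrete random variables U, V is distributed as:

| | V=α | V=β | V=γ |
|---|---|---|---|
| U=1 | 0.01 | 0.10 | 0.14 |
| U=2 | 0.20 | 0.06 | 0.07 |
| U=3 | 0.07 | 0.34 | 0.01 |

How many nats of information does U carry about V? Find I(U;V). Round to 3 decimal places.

0.285 nats

Marginals: p(U) = (0.2500, 0.3300, 0.4200), p(V) = (0.2800, 0.5000, 0.2200).
I(U;V) = Σ p(x,y)·ln[p(x,y)/(p(x)p(y))].
  (1,α): 0.01·ln(0.1429) = -0.0195
  (1,β): 0.10·ln(0.8000) = -0.0223
  (1,γ): 0.14·ln(2.5455) = 0.1308
  (2,α): 0.20·ln(2.1645) = 0.1544
  (2,β): 0.06·ln(0.3636) = -0.0607
  (2,γ): 0.07·ln(0.9642) = -0.0026
  (3,α): 0.07·ln(0.5952) = -0.0363
  (3,β): 0.34·ln(1.6190) = 0.1638
  (3,γ): 0.01·ln(0.1082) = -0.0222
Sum = 0.285 nats.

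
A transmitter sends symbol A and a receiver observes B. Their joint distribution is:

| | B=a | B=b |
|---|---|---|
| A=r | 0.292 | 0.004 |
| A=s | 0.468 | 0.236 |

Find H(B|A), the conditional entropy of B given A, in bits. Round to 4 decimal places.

0.6784 bits

Marginals: p(A) = (0.2960, 0.7040), p(B) = (0.7600, 0.2400).
H(B|A) = Σ p(A) · H(B|A=·).
  A=r: p=0.2960, H(B|A=r) = 0.1033
  A=s: p=0.7040, H(B|A=s) = 0.9202
Weighted sum = 0.6784 bits.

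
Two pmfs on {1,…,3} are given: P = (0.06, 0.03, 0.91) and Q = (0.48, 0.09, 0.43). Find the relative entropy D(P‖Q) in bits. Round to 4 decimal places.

D(P‖Q) = Σ p·log₂(p/q).
  0.06·log₂(0.06/0.48) = -0.18000
  0.03·log₂(0.03/0.09) = -0.04755
  0.91·log₂(0.91/0.43) = 0.98419
D(P‖Q) = 0.7566 bits.

0.7566 bits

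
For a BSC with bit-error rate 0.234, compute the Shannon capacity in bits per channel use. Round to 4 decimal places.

Binary symmetric channel: C = 1 − h₂(ε) where h₂ is the binary entropy function.
h₂(0.234) = −0.234·log₂0.234 − 0.766·log₂0.766 = 0.7849.
C = 1 − 0.7849 = 0.2151 bits per channel use.

0.2151 bits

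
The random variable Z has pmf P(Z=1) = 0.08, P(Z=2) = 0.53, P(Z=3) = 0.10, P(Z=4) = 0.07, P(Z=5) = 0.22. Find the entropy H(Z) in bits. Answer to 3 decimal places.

H(Z) = −Σ p·log₂ p.
  −(0.08)·log₂(0.08) = 0.2915
  −(0.53)·log₂(0.53) = 0.4854
  −(0.10)·log₂(0.10) = 0.3322
  −(0.07)·log₂(0.07) = 0.2686
  −(0.22)·log₂(0.22) = 0.4806
Sum: 0.2915 + 0.4854 + 0.3322 + 0.2686 + 0.4806 = 1.858 bits.

1.858 bits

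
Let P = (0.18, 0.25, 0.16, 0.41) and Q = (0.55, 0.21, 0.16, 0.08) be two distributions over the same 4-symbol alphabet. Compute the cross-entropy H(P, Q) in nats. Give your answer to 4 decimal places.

H(P,Q) = −Σ p·ln q.
  −0.18·ln(0.55) = 0.10761
  −0.25·ln(0.21) = 0.39016
  −0.16·ln(0.16) = 0.29321
  −0.41·ln(0.08) = 1.03555
H(P,Q) = 1.8265 nats.

1.8265 nats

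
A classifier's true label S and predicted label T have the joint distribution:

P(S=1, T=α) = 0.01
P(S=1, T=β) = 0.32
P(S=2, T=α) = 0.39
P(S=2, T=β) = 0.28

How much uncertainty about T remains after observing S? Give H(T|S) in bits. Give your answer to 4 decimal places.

0.7216 bits

Marginals: p(S) = (0.3300, 0.6700), p(T) = (0.4000, 0.6000).
H(T|S) = Σ p(S) · H(T|S=·).
  S=1: p=0.3300, H(T|S=1) = 0.1959
  S=2: p=0.6700, H(T|S=2) = 0.9805
Weighted sum = 0.7216 bits.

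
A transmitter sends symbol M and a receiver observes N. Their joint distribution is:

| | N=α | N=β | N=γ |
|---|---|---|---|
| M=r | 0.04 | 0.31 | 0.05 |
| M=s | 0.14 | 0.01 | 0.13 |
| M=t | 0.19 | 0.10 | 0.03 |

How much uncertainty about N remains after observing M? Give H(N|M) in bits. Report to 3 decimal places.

Marginals: p(M) = (0.4000, 0.2800, 0.3200), p(N) = (0.3700, 0.4200, 0.2100).
H(N|M) = Σ p(M) · H(N|M=·).
  M=r: p=0.4000, H(N|M=r) = 0.9922
  M=s: p=0.2800, H(N|M=s) = 1.1856
  M=t: p=0.3200, H(N|M=t) = 1.2911
Weighted sum = 1.142 bits.

1.142 bits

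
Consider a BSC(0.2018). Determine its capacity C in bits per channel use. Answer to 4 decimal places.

0.2745 bits

Binary symmetric channel: C = 1 − h₂(ε) where h₂ is the binary entropy function.
h₂(0.2018) = −0.2018·log₂0.2018 − 0.7982·log₂0.7982 = 0.7255.
C = 1 − 0.7255 = 0.2745 bits per channel use.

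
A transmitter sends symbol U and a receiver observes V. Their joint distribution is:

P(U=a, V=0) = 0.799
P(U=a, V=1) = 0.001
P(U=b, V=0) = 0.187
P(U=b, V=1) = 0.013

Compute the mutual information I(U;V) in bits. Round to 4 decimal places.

Marginals: p(U) = (0.8000, 0.2000), p(V) = (0.9860, 0.0140).
I(U;V) = H(U) + H(V) − H(U,V).
H(U) = 0.7219, H(V) = 0.1063, H(U,V) = 0.8024.
I(U;V) = 0.7219 + 0.1063 − 0.8024 = 0.0258 bits.

0.0258 bits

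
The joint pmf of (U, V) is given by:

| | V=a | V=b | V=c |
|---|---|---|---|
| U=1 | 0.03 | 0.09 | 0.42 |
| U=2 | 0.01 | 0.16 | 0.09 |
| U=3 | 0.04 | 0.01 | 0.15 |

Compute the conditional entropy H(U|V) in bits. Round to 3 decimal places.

1.262 bits

Chain rule: H(U|V) = H(U,V) − H(V).
Marginals: p(U) = (0.5400, 0.2600, 0.2000), p(V) = (0.0800, 0.2600, 0.6600).
H(U,V) = 2.4549 bits; H(V) = 1.1924 bits.
H(U|V) = 2.4549 − 1.1924 = 1.262 bits.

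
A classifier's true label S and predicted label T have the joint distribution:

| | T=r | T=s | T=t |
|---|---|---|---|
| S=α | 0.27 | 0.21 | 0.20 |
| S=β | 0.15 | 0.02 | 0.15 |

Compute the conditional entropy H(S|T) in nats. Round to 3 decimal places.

Marginals: p(S) = (0.6800, 0.3200), p(T) = (0.4200, 0.2300, 0.3500).
H(S|T) = Σ p(T) · H(S|T=·).
  T=r: p=0.4200, H(S|T=r) = 0.6518
  T=s: p=0.2300, H(S|T=s) = 0.2954
  T=t: p=0.3500, H(S|T=t) = 0.6829
Weighted sum = 0.581 nats.

0.581 nats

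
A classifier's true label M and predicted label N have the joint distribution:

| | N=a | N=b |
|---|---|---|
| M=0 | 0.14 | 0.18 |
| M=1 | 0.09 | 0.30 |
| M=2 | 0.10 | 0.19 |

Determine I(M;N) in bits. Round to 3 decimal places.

0.025 bits

Marginals: p(M) = (0.3200, 0.3900, 0.2900), p(N) = (0.3300, 0.6700).
I(M;N) = H(M) + H(N) − H(M,N).
H(M) = 1.5737, H(N) = 0.9149, H(M,N) = 2.4636.
I(M;N) = 1.5737 + 0.9149 − 2.4636 = 0.025 bits.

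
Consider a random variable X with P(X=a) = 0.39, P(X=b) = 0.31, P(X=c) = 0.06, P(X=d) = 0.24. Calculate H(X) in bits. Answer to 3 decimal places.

1.791 bits

H(X) = −Σ p·log₂ p.
  −(0.39)·log₂(0.39) = 0.5298
  −(0.31)·log₂(0.31) = 0.5238
  −(0.06)·log₂(0.06) = 0.2435
  −(0.24)·log₂(0.24) = 0.4941
Sum: 0.5298 + 0.5238 + 0.2435 + 0.4941 = 1.791 bits.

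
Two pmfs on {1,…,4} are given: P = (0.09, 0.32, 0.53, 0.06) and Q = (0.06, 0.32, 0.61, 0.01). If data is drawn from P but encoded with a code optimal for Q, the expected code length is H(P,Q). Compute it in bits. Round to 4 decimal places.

H(P,Q) = −Σ p·log₂ q.
  −0.09·log₂(0.06) = 0.36530
  −0.32·log₂(0.32) = 0.52603
  −0.53·log₂(0.61) = 0.37795
  −0.06·log₂(0.01) = 0.39863
H(P,Q) = 1.6679 bits.

1.6679 bits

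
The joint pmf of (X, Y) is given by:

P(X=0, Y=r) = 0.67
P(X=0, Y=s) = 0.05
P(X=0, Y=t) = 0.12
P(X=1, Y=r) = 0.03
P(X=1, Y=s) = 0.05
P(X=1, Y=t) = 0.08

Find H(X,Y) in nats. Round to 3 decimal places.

1.130 nats

H(X,Y) = −Σ p(x,y)·ln p(x,y) over all 6 cells.
  cell (0,r): −0.67·ln0.67 = 0.2683
  cell (0,s): −0.05·ln0.05 = 0.1498
  cell (0,t): −0.12·ln0.12 = 0.2544
  cell (1,r): −0.03·ln0.03 = 0.1052
  cell (1,s): −0.05·ln0.05 = 0.1498
  cell (1,t): −0.08·ln0.08 = 0.2021
Sum = 1.130 nats.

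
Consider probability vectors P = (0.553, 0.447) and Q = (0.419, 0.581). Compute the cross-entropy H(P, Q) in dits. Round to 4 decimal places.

H(P,Q) = −Σ p·log₁₀ q.
  −0.553·log₁₀(0.419) = 0.20892
  −0.447·log₁₀(0.581) = 0.10541
H(P,Q) = 0.3143 dits.

0.3143 dits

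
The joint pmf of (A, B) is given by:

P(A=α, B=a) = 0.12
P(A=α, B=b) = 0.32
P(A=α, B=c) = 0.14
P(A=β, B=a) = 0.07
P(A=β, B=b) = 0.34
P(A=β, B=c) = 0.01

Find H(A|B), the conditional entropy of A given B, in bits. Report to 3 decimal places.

Chain rule: H(A|B) = H(A,B) − H(B).
Marginals: p(A) = (0.5800, 0.4200), p(B) = (0.1900, 0.6600, 0.1500).
H(A,B) = 2.1544 bits; H(B) = 1.2614 bits.
H(A|B) = 2.1544 − 1.2614 = 0.893 bits.

0.893 bits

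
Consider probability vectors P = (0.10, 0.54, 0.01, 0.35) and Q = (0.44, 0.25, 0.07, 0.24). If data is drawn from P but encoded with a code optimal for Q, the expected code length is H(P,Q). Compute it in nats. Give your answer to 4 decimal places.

1.3568 nats

H(P,Q) = −Σ p·ln q.
  −0.10·ln(0.44) = 0.08210
  −0.54·ln(0.25) = 0.74860
  −0.01·ln(0.07) = 0.02659
  −0.35·ln(0.24) = 0.49949
H(P,Q) = 1.3568 nats.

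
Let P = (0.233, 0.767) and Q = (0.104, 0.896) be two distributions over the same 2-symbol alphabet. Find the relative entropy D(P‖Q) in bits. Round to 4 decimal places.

0.0991 bits

D(P‖Q) = Σ p·log₂(p/q).
  0.233·log₂(0.233/0.104) = 0.27115
  0.767·log₂(0.767/0.896) = -0.17202
D(P‖Q) = 0.0991 bits.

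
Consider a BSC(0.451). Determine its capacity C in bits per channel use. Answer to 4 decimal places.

Binary symmetric channel: C = 1 − h₂(ε) where h₂ is the binary entropy function.
h₂(0.451) = −0.451·log₂0.451 − 0.549·log₂0.549 = 0.9931.
C = 1 − 0.9931 = 0.0069 bits per channel use.

0.0069 bits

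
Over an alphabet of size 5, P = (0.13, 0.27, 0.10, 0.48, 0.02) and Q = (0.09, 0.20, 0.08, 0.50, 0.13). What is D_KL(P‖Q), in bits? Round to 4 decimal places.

D(P‖Q) = Σ p·log₂(p/q).
  0.13·log₂(0.13/0.09) = 0.06897
  0.27·log₂(0.27/0.20) = 0.11690
  0.10·log₂(0.10/0.08) = 0.03219
  0.48·log₂(0.48/0.50) = -0.02827
  0.02·log₂(0.02/0.13) = -0.05401
D(P‖Q) = 0.1358 bits.

0.1358 bits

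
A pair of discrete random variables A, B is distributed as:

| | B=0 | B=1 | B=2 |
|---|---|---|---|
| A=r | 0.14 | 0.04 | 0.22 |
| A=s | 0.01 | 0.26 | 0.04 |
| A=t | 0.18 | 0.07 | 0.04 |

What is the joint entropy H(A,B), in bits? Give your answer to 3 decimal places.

H(A,B) = −Σ p(x,y)·log₂ p(x,y) over all 9 cells.
  cell (r,0): −0.14·log₂0.14 = 0.3971
  cell (r,1): −0.04·log₂0.04 = 0.1858
  cell (r,2): −0.22·log₂0.22 = 0.4806
  cell (s,0): −0.01·log₂0.01 = 0.0664
  cell (s,1): −0.26·log₂0.26 = 0.5053
  cell (s,2): −0.04·log₂0.04 = 0.1858
  cell (t,0): −0.18·log₂0.18 = 0.4453
  cell (t,1): −0.07·log₂0.07 = 0.2686
  cell (t,2): −0.04·log₂0.04 = 0.1858
Sum = 2.721 bits.

2.721 bits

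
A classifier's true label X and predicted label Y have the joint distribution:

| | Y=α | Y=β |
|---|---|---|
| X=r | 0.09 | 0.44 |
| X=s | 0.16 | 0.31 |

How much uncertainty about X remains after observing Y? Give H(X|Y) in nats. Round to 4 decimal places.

Marginals: p(X) = (0.5300, 0.4700), p(Y) = (0.2500, 0.7500).
H(X|Y) = Σ p(Y) · H(X|Y=·).
  Y=α: p=0.2500, H(X|Y=α) = 0.6534
  Y=β: p=0.7500, H(X|Y=β) = 0.6780
Weighted sum = 0.6719 nats.

0.6719 nats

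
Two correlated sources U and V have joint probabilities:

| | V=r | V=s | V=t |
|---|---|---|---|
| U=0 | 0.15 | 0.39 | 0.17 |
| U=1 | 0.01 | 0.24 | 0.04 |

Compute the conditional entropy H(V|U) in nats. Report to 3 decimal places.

Chain rule: H(V|U) = H(U,V) − H(U).
Marginals: p(U) = (0.7100, 0.2900), p(V) = (0.1600, 0.6300, 0.2100).
H(U,V) = 1.4703 nats; H(U) = 0.6022 nats.
H(V|U) = 1.4703 − 0.6022 = 0.868 nats.

0.868 nats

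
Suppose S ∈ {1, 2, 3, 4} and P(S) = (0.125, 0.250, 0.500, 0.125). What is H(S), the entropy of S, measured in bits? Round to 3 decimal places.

H(S) = −Σ p·log₂ p.
  −(0.125)·log₂(0.125) = 0.3750
  −(0.250)·log₂(0.250) = 0.5000
  −(0.500)·log₂(0.500) = 0.5000
  −(0.125)·log₂(0.125) = 0.3750
Sum: 0.3750 + 0.5000 + 0.5000 + 0.3750 = 1.750 bits.

1.750 bits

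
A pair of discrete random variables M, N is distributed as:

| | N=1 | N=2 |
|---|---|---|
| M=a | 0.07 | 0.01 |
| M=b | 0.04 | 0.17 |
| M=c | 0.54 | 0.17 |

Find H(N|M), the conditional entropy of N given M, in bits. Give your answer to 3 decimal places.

Chain rule: H(N|M) = H(M,N) − H(M).
Marginals: p(M) = (0.0800, 0.2100, 0.7100), p(N) = (0.6500, 0.3500).
H(M,N) = 1.8700 bits; H(M) = 1.1151 bits.
H(N|M) = 1.8700 − 1.1151 = 0.755 bits.

0.755 bits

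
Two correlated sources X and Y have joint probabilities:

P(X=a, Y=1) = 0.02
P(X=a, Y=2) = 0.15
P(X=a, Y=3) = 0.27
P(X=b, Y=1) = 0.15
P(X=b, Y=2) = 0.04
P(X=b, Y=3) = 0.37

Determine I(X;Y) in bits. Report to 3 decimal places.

0.131 bits

Marginals: p(X) = (0.4400, 0.5600), p(Y) = (0.1700, 0.1900, 0.6400).
I(X;Y) = Σ p(x,y)·log₂[p(x,y)/(p(x)p(y))].
  (a,1): 0.02·log₂(0.2674) = -0.0381
  (a,2): 0.15·log₂(1.7943) = 0.1265
  (a,3): 0.27·log₂(0.9588) = -0.0164
  (b,1): 0.15·log₂(1.5756) = 0.0984
  (b,2): 0.04·log₂(0.3759) = -0.0565
  (b,3): 0.37·log₂(1.0324) = 0.0170
Sum = 0.131 bits.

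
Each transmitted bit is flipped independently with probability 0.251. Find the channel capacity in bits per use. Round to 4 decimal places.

0.1871 bits

Binary symmetric channel: C = 1 − h₂(ε) where h₂ is the binary entropy function.
h₂(0.251) = −0.251·log₂0.251 − 0.749·log₂0.749 = 0.8129.
C = 1 − 0.8129 = 0.1871 bits per channel use.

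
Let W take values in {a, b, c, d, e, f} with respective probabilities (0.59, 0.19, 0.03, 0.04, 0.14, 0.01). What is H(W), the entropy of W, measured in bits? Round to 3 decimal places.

1.705 bits

H(W) = −Σ p·log₂ p.
  −(0.59)·log₂(0.59) = 0.4491
  −(0.19)·log₂(0.19) = 0.4552
  −(0.03)·log₂(0.03) = 0.1518
  −(0.04)·log₂(0.04) = 0.1858
  −(0.14)·log₂(0.14) = 0.3971
  −(0.01)·log₂(0.01) = 0.0664
Sum: 0.4491 + 0.4552 + 0.1518 + 0.1858 + 0.3971 + 0.0664 = 1.705 bits.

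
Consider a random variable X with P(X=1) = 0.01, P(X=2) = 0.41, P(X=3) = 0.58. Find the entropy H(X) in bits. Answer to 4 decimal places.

1.0496 bits

H(X) = −Σ p·log₂ p.
  −(0.01)·log₂(0.01) = 0.06644
  −(0.41)·log₂(0.41) = 0.52738
  −(0.58)·log₂(0.58) = 0.45581
Sum: 0.06644 + 0.52738 + 0.45581 = 1.0496 bits.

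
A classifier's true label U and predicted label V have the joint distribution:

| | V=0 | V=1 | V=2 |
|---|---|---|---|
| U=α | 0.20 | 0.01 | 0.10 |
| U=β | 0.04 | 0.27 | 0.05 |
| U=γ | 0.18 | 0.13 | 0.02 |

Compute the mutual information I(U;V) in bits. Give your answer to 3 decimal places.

0.354 bits

Marginals: p(U) = (0.3100, 0.3600, 0.3300), p(V) = (0.4200, 0.4100, 0.1700).
I(U;V) = Σ p(x,y)·log₂[p(x,y)/(p(x)p(y))].
  (α,0): 0.20·log₂(1.5361) = 0.1239
  (α,1): 0.01·log₂(0.0787) = -0.0367
  (α,2): 0.10·log₂(1.8975) = 0.0924
  (β,0): 0.04·log₂(0.2646) = -0.0767
  (β,1): 0.27·log₂(1.8293) = 0.2352
  (β,2): 0.05·log₂(0.8170) = -0.0146
  (γ,0): 0.18·log₂(1.2987) = 0.0679
  (γ,1): 0.13·log₂(0.9608) = -0.0075
  (γ,2): 0.02·log₂(0.3565) = -0.0298
Sum = 0.354 bits.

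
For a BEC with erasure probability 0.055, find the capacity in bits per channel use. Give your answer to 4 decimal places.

Binary erasure channel: capacity C = 1 − ε.
C = 1 − 0.055 = 0.9450 bits per channel use.

0.9450 bits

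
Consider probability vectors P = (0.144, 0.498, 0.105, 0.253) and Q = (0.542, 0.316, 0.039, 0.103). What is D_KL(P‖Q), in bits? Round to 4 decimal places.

D(P‖Q) = Σ p·log₂(p/q).
  0.144·log₂(0.144/0.542) = -0.27536
  0.498·log₂(0.498/0.316) = 0.32680
  0.105·log₂(0.105/0.039) = 0.15003
  0.253·log₂(0.253/0.103) = 0.32801
D(P‖Q) = 0.5295 bits.

0.5295 bits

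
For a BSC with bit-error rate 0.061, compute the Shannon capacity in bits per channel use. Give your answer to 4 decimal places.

0.6686 bits

Binary symmetric channel: C = 1 − h₂(ε) where h₂ is the binary entropy function.
h₂(0.061) = −0.061·log₂0.061 − 0.939·log₂0.939 = 0.3314.
C = 1 − 0.3314 = 0.6686 bits per channel use.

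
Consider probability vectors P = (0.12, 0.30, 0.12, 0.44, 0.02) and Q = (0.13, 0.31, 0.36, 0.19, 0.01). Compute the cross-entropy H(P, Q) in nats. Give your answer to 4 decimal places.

1.5416 nats

H(P,Q) = −Σ p·ln q.
  −0.12·ln(0.13) = 0.24483
  −0.30·ln(0.31) = 0.35135
  −0.12·ln(0.36) = 0.12260
  −0.44·ln(0.19) = 0.73072
  −0.02·ln(0.01) = 0.09210
H(P,Q) = 1.5416 nats.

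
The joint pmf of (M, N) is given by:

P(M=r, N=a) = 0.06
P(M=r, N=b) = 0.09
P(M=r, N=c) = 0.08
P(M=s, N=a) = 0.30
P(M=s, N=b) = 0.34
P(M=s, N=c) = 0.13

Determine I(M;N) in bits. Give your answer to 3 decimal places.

0.024 bits

Marginals: p(M) = (0.2300, 0.7700), p(N) = (0.3600, 0.4300, 0.2100).
I(M;N) = H(M) + H(N) − H(M,N).
H(M) = 0.7780, H(N) = 1.5270, H(M,N) = 2.2806.
I(M;N) = 0.7780 + 1.5270 − 2.2806 = 0.024 bits.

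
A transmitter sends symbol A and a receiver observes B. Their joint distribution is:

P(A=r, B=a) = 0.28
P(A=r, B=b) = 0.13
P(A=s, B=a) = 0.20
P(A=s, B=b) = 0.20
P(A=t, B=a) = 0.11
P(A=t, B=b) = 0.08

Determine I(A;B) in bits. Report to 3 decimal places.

0.020 bits

Marginals: p(A) = (0.4100, 0.4000, 0.1900), p(B) = (0.5900, 0.4100).
I(A;B) = Σ p(x,y)·log₂[p(x,y)/(p(x)p(y))].
  (r,a): 0.28·log₂(1.1575) = 0.0591
  (r,b): 0.13·log₂(0.7733) = -0.0482
  (s,a): 0.20·log₂(0.8475) = -0.0478
  (s,b): 0.20·log₂(1.2195) = 0.0573
  (t,a): 0.11·log₂(0.9813) = -0.0030
  (t,b): 0.08·log₂(1.0270) = 0.0031
Sum = 0.020 bits.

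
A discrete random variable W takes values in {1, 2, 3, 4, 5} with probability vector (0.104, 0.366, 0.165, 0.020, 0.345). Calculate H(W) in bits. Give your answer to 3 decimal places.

H(W) = −Σ p·log₂ p.
  −(0.104)·log₂(0.104) = 0.3396
  −(0.366)·log₂(0.366) = 0.5307
  −(0.165)·log₂(0.165) = 0.4289
  −(0.020)·log₂(0.020) = 0.1129
  −(0.345)·log₂(0.345) = 0.5297
Sum: 0.3396 + 0.5307 + 0.4289 + 0.1129 + 0.5297 = 1.942 bits.

1.942 bits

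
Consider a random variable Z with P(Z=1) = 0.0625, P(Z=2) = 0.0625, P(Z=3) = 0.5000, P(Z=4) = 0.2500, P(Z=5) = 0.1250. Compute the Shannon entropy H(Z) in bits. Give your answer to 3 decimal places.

H(Z) = −Σ p·log₂ p.
  −(0.0625)·log₂(0.0625) = 0.2500
  −(0.0625)·log₂(0.0625) = 0.2500
  −(0.5000)·log₂(0.5000) = 0.5000
  −(0.2500)·log₂(0.2500) = 0.5000
  −(0.1250)·log₂(0.1250) = 0.3750
Sum: 0.2500 + 0.2500 + 0.5000 + 0.5000 + 0.3750 = 1.875 bits.

1.875 bits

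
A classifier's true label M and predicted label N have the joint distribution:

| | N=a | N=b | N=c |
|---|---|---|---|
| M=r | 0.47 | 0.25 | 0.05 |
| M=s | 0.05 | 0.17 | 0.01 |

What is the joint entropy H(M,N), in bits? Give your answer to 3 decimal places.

1.945 bits

H(M,N) = −Σ p(x,y)·log₂ p(x,y) over all 6 cells.
  cell (r,a): −0.47·log₂0.47 = 0.5120
  cell (r,b): −0.25·log₂0.25 = 0.5000
  cell (r,c): −0.05·log₂0.05 = 0.2161
  cell (s,a): −0.05·log₂0.05 = 0.2161
  cell (s,b): −0.17·log₂0.17 = 0.4346
  cell (s,c): −0.01·log₂0.01 = 0.0664
Sum = 1.945 bits.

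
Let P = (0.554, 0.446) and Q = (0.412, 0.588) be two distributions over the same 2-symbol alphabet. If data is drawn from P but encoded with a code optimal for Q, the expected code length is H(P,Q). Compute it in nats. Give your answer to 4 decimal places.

H(P,Q) = −Σ p·ln q.
  −0.554·ln(0.412) = 0.49125
  −0.446·ln(0.588) = 0.23684
H(P,Q) = 0.7281 nats.

0.7281 nats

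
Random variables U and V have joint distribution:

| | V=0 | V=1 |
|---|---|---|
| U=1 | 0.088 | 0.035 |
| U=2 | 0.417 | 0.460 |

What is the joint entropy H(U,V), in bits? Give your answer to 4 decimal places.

1.5194 bits

H(U,V) = −Σ p(x,y)·log₂ p(x,y) over all 4 cells.
  cell (1,0): −0.088·log₂0.088 = 0.30856
  cell (1,1): −0.035·log₂0.035 = 0.16928
  cell (2,0): −0.417·log₂0.417 = 0.52620
  cell (2,1): −0.460·log₂0.460 = 0.51534
Sum = 1.5194 bits.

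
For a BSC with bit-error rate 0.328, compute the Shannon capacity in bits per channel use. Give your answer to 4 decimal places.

Binary symmetric channel: C = 1 − h₂(ε) where h₂ is the binary entropy function.
h₂(0.328) = −0.328·log₂0.328 − 0.672·log₂0.672 = 0.9129.
C = 1 − 0.9129 = 0.0871 bits per channel use.

0.0871 bits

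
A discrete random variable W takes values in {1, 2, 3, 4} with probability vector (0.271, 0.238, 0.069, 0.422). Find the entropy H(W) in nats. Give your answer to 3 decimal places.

1.244 nats

H(W) = −Σ p·ln p.
  −(0.271)·ln(0.271) = 0.3538
  −(0.238)·ln(0.238) = 0.3416
  −(0.069)·ln(0.069) = 0.1845
  −(0.422)·ln(0.422) = 0.3641
Sum: 0.3538 + 0.3416 + 0.1845 + 0.3641 = 1.244 nats.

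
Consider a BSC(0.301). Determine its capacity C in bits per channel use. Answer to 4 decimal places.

0.1175 bits

Binary symmetric channel: C = 1 − h₂(ε) where h₂ is the binary entropy function.
h₂(0.301) = −0.301·log₂0.301 − 0.699·log₂0.699 = 0.8825.
C = 1 − 0.8825 = 0.1175 bits per channel use.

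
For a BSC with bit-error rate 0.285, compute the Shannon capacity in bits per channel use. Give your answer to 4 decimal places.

Binary symmetric channel: C = 1 − h₂(ε) where h₂ is the binary entropy function.
h₂(0.285) = −0.285·log₂0.285 − 0.715·log₂0.715 = 0.8622.
C = 1 − 0.8622 = 0.1378 bits per channel use.

0.1378 bits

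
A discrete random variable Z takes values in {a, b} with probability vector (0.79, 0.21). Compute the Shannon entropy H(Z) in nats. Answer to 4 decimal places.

0.5140 nats

H(Z) = −Σ p·ln p.
  −(0.79)·ln(0.79) = 0.18622
  −(0.21)·ln(0.21) = 0.32774
Sum: 0.18622 + 0.32774 = 0.5140 nats.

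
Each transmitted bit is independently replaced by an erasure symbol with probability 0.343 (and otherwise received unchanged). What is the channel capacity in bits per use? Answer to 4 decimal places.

Binary erasure channel: capacity C = 1 − ε.
C = 1 − 0.343 = 0.6570 bits per channel use.

0.6570 bits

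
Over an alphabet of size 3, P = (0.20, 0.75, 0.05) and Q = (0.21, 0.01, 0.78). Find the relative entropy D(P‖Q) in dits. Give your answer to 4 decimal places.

D(P‖Q) = Σ p·log₁₀(p/q).
  0.20·log₁₀(0.20/0.21) = -0.00424
  0.75·log₁₀(0.75/0.01) = 1.40630
  0.05·log₁₀(0.05/0.78) = -0.05966
D(P‖Q) = 1.3424 dits.

1.3424 dits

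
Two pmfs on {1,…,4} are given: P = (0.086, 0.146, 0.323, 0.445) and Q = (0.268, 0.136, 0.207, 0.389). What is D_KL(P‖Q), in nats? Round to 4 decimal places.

D(P‖Q) = Σ p·ln(p/q).
  0.086·ln(0.086/0.268) = -0.09775
  0.146·ln(0.146/0.136) = 0.01036
  0.323·ln(0.323/0.207) = 0.14371
  0.445·ln(0.445/0.389) = 0.05985
D(P‖Q) = 0.1162 nats.

0.1162 nats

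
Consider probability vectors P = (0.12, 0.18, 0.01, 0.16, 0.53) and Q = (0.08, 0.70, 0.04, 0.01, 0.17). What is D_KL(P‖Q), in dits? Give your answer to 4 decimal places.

0.3633 dits

D(P‖Q) = Σ p·log₁₀(p/q).
  0.12·log₁₀(0.12/0.08) = 0.02113
  0.18·log₁₀(0.18/0.70) = -0.10617
  0.01·log₁₀(0.01/0.04) = -0.00602
  0.16·log₁₀(0.16/0.01) = 0.19266
  0.53·log₁₀(0.53/0.17) = 0.26173
D(P‖Q) = 0.3633 dits.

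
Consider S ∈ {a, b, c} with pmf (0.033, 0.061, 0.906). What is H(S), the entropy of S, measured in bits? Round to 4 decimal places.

H(S) = −Σ p·log₂ p.
  −(0.033)·log₂(0.033) = 0.16241
  −(0.061)·log₂(0.061) = 0.24614
  −(0.906)·log₂(0.906) = 0.12903
Sum: 0.16241 + 0.24614 + 0.12903 = 0.5376 bits.

0.5376 bits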